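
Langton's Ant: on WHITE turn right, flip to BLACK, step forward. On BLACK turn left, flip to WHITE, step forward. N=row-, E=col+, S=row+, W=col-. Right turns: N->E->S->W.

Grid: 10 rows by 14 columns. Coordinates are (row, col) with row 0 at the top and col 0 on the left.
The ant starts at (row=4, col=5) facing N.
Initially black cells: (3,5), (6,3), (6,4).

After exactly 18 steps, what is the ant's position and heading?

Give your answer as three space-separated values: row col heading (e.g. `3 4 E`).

Step 1: on WHITE (4,5): turn R to E, flip to black, move to (4,6). |black|=4
Step 2: on WHITE (4,6): turn R to S, flip to black, move to (5,6). |black|=5
Step 3: on WHITE (5,6): turn R to W, flip to black, move to (5,5). |black|=6
Step 4: on WHITE (5,5): turn R to N, flip to black, move to (4,5). |black|=7
Step 5: on BLACK (4,5): turn L to W, flip to white, move to (4,4). |black|=6
Step 6: on WHITE (4,4): turn R to N, flip to black, move to (3,4). |black|=7
Step 7: on WHITE (3,4): turn R to E, flip to black, move to (3,5). |black|=8
Step 8: on BLACK (3,5): turn L to N, flip to white, move to (2,5). |black|=7
Step 9: on WHITE (2,5): turn R to E, flip to black, move to (2,6). |black|=8
Step 10: on WHITE (2,6): turn R to S, flip to black, move to (3,6). |black|=9
Step 11: on WHITE (3,6): turn R to W, flip to black, move to (3,5). |black|=10
Step 12: on WHITE (3,5): turn R to N, flip to black, move to (2,5). |black|=11
Step 13: on BLACK (2,5): turn L to W, flip to white, move to (2,4). |black|=10
Step 14: on WHITE (2,4): turn R to N, flip to black, move to (1,4). |black|=11
Step 15: on WHITE (1,4): turn R to E, flip to black, move to (1,5). |black|=12
Step 16: on WHITE (1,5): turn R to S, flip to black, move to (2,5). |black|=13
Step 17: on WHITE (2,5): turn R to W, flip to black, move to (2,4). |black|=14
Step 18: on BLACK (2,4): turn L to S, flip to white, move to (3,4). |black|=13

Answer: 3 4 S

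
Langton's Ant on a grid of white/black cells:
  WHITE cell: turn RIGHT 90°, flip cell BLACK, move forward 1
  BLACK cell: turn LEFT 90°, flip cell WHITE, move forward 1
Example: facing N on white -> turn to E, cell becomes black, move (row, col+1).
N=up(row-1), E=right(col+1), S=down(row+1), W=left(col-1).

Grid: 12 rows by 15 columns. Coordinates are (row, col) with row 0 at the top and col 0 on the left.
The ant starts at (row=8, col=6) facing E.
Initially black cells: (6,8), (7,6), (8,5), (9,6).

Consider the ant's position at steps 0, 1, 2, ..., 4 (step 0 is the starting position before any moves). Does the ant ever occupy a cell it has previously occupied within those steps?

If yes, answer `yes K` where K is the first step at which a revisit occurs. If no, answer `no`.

Answer: no

Derivation:
Step 1: on WHITE (8,6): turn R to S, flip to black, move to (9,6). |black|=5 — new cell
Step 2: on BLACK (9,6): turn L to E, flip to white, move to (9,7). |black|=4 — new cell
Step 3: on WHITE (9,7): turn R to S, flip to black, move to (10,7). |black|=5 — new cell
Step 4: on WHITE (10,7): turn R to W, flip to black, move to (10,6). |black|=6 — new cell
No revisit within 4 steps.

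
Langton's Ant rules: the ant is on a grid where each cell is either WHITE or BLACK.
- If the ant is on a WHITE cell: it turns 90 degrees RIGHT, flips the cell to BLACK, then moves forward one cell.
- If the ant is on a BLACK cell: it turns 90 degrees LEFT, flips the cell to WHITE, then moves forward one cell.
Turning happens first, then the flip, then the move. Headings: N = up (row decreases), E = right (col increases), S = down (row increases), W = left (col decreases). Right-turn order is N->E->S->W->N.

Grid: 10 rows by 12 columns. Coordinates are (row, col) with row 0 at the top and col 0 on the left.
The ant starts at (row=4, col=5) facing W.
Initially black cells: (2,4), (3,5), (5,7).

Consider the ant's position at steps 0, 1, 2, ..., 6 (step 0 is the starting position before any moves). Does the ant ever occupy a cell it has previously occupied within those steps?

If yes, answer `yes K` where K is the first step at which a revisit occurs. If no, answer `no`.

Step 1: on WHITE (4,5): turn R to N, flip to black, move to (3,5). |black|=4 — new cell
Step 2: on BLACK (3,5): turn L to W, flip to white, move to (3,4). |black|=3 — new cell
Step 3: on WHITE (3,4): turn R to N, flip to black, move to (2,4). |black|=4 — new cell
Step 4: on BLACK (2,4): turn L to W, flip to white, move to (2,3). |black|=3 — new cell
Step 5: on WHITE (2,3): turn R to N, flip to black, move to (1,3). |black|=4 — new cell
Step 6: on WHITE (1,3): turn R to E, flip to black, move to (1,4). |black|=5 — new cell
No revisit within 6 steps.

Answer: no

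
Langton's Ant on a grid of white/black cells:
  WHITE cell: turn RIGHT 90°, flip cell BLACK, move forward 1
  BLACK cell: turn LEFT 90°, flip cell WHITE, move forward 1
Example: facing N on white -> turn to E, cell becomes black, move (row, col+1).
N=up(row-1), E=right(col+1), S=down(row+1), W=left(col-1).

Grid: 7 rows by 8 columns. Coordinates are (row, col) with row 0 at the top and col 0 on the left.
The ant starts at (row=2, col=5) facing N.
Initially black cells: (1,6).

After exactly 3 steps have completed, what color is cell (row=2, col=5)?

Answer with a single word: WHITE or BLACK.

Answer: BLACK

Derivation:
Step 1: on WHITE (2,5): turn R to E, flip to black, move to (2,6). |black|=2
Step 2: on WHITE (2,6): turn R to S, flip to black, move to (3,6). |black|=3
Step 3: on WHITE (3,6): turn R to W, flip to black, move to (3,5). |black|=4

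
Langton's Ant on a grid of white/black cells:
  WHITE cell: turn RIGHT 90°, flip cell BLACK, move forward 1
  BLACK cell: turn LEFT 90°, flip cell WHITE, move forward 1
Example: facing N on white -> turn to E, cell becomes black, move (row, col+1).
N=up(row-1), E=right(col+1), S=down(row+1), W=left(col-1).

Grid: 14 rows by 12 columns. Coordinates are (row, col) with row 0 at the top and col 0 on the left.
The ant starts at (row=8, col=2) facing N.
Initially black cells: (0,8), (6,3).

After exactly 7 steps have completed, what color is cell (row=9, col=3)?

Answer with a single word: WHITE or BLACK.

Step 1: on WHITE (8,2): turn R to E, flip to black, move to (8,3). |black|=3
Step 2: on WHITE (8,3): turn R to S, flip to black, move to (9,3). |black|=4
Step 3: on WHITE (9,3): turn R to W, flip to black, move to (9,2). |black|=5
Step 4: on WHITE (9,2): turn R to N, flip to black, move to (8,2). |black|=6
Step 5: on BLACK (8,2): turn L to W, flip to white, move to (8,1). |black|=5
Step 6: on WHITE (8,1): turn R to N, flip to black, move to (7,1). |black|=6
Step 7: on WHITE (7,1): turn R to E, flip to black, move to (7,2). |black|=7

Answer: BLACK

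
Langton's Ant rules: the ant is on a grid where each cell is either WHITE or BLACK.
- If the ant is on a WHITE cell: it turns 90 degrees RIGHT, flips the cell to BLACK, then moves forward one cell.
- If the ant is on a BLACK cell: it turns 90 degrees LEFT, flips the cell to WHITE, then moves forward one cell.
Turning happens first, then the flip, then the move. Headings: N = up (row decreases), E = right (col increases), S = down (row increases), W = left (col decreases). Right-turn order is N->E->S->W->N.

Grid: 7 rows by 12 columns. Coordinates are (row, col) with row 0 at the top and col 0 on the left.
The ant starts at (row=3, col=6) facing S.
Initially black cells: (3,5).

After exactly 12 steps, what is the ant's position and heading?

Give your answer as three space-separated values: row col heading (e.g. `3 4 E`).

Answer: 3 6 N

Derivation:
Step 1: on WHITE (3,6): turn R to W, flip to black, move to (3,5). |black|=2
Step 2: on BLACK (3,5): turn L to S, flip to white, move to (4,5). |black|=1
Step 3: on WHITE (4,5): turn R to W, flip to black, move to (4,4). |black|=2
Step 4: on WHITE (4,4): turn R to N, flip to black, move to (3,4). |black|=3
Step 5: on WHITE (3,4): turn R to E, flip to black, move to (3,5). |black|=4
Step 6: on WHITE (3,5): turn R to S, flip to black, move to (4,5). |black|=5
Step 7: on BLACK (4,5): turn L to E, flip to white, move to (4,6). |black|=4
Step 8: on WHITE (4,6): turn R to S, flip to black, move to (5,6). |black|=5
Step 9: on WHITE (5,6): turn R to W, flip to black, move to (5,5). |black|=6
Step 10: on WHITE (5,5): turn R to N, flip to black, move to (4,5). |black|=7
Step 11: on WHITE (4,5): turn R to E, flip to black, move to (4,6). |black|=8
Step 12: on BLACK (4,6): turn L to N, flip to white, move to (3,6). |black|=7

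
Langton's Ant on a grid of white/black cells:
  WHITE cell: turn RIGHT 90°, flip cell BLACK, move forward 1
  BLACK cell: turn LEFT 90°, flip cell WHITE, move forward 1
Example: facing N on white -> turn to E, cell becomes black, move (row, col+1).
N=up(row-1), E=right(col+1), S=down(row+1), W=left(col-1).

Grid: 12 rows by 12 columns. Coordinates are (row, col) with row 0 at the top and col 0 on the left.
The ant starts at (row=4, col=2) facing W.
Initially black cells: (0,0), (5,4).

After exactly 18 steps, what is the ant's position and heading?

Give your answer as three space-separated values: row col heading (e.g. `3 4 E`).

Step 1: on WHITE (4,2): turn R to N, flip to black, move to (3,2). |black|=3
Step 2: on WHITE (3,2): turn R to E, flip to black, move to (3,3). |black|=4
Step 3: on WHITE (3,3): turn R to S, flip to black, move to (4,3). |black|=5
Step 4: on WHITE (4,3): turn R to W, flip to black, move to (4,2). |black|=6
Step 5: on BLACK (4,2): turn L to S, flip to white, move to (5,2). |black|=5
Step 6: on WHITE (5,2): turn R to W, flip to black, move to (5,1). |black|=6
Step 7: on WHITE (5,1): turn R to N, flip to black, move to (4,1). |black|=7
Step 8: on WHITE (4,1): turn R to E, flip to black, move to (4,2). |black|=8
Step 9: on WHITE (4,2): turn R to S, flip to black, move to (5,2). |black|=9
Step 10: on BLACK (5,2): turn L to E, flip to white, move to (5,3). |black|=8
Step 11: on WHITE (5,3): turn R to S, flip to black, move to (6,3). |black|=9
Step 12: on WHITE (6,3): turn R to W, flip to black, move to (6,2). |black|=10
Step 13: on WHITE (6,2): turn R to N, flip to black, move to (5,2). |black|=11
Step 14: on WHITE (5,2): turn R to E, flip to black, move to (5,3). |black|=12
Step 15: on BLACK (5,3): turn L to N, flip to white, move to (4,3). |black|=11
Step 16: on BLACK (4,3): turn L to W, flip to white, move to (4,2). |black|=10
Step 17: on BLACK (4,2): turn L to S, flip to white, move to (5,2). |black|=9
Step 18: on BLACK (5,2): turn L to E, flip to white, move to (5,3). |black|=8

Answer: 5 3 E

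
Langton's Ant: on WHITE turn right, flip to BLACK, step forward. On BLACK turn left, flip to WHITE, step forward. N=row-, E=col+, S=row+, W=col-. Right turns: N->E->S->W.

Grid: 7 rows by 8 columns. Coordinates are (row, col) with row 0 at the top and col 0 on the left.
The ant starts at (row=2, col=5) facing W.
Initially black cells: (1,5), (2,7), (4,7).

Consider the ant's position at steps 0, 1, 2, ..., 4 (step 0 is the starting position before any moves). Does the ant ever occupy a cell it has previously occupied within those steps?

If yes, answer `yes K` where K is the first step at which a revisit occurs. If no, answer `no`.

Step 1: on WHITE (2,5): turn R to N, flip to black, move to (1,5). |black|=4 — new cell
Step 2: on BLACK (1,5): turn L to W, flip to white, move to (1,4). |black|=3 — new cell
Step 3: on WHITE (1,4): turn R to N, flip to black, move to (0,4). |black|=4 — new cell
Step 4: on WHITE (0,4): turn R to E, flip to black, move to (0,5). |black|=5 — new cell
No revisit within 4 steps.

Answer: no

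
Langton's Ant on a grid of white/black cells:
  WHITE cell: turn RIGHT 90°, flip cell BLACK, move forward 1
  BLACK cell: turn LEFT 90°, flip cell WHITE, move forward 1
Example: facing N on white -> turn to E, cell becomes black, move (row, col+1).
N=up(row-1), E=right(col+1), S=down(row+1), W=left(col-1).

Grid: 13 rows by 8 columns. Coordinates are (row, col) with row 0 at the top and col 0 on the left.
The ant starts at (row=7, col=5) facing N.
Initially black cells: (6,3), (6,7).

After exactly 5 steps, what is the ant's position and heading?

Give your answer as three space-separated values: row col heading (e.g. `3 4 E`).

Answer: 7 4 W

Derivation:
Step 1: on WHITE (7,5): turn R to E, flip to black, move to (7,6). |black|=3
Step 2: on WHITE (7,6): turn R to S, flip to black, move to (8,6). |black|=4
Step 3: on WHITE (8,6): turn R to W, flip to black, move to (8,5). |black|=5
Step 4: on WHITE (8,5): turn R to N, flip to black, move to (7,5). |black|=6
Step 5: on BLACK (7,5): turn L to W, flip to white, move to (7,4). |black|=5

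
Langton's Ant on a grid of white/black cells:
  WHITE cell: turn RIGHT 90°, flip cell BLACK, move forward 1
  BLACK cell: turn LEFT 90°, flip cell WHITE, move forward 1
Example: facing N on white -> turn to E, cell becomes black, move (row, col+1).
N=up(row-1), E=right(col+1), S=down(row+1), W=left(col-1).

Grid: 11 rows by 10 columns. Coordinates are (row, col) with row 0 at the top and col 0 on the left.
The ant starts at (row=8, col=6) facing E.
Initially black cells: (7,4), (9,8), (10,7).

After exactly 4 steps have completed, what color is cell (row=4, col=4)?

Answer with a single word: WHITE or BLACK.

Step 1: on WHITE (8,6): turn R to S, flip to black, move to (9,6). |black|=4
Step 2: on WHITE (9,6): turn R to W, flip to black, move to (9,5). |black|=5
Step 3: on WHITE (9,5): turn R to N, flip to black, move to (8,5). |black|=6
Step 4: on WHITE (8,5): turn R to E, flip to black, move to (8,6). |black|=7

Answer: WHITE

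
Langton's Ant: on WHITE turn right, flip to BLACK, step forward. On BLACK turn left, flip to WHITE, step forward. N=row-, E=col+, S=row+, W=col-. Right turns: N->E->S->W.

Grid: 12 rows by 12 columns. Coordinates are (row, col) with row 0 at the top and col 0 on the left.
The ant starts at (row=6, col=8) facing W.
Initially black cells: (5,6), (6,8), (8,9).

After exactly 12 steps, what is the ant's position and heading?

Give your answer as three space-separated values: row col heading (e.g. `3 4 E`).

Step 1: on BLACK (6,8): turn L to S, flip to white, move to (7,8). |black|=2
Step 2: on WHITE (7,8): turn R to W, flip to black, move to (7,7). |black|=3
Step 3: on WHITE (7,7): turn R to N, flip to black, move to (6,7). |black|=4
Step 4: on WHITE (6,7): turn R to E, flip to black, move to (6,8). |black|=5
Step 5: on WHITE (6,8): turn R to S, flip to black, move to (7,8). |black|=6
Step 6: on BLACK (7,8): turn L to E, flip to white, move to (7,9). |black|=5
Step 7: on WHITE (7,9): turn R to S, flip to black, move to (8,9). |black|=6
Step 8: on BLACK (8,9): turn L to E, flip to white, move to (8,10). |black|=5
Step 9: on WHITE (8,10): turn R to S, flip to black, move to (9,10). |black|=6
Step 10: on WHITE (9,10): turn R to W, flip to black, move to (9,9). |black|=7
Step 11: on WHITE (9,9): turn R to N, flip to black, move to (8,9). |black|=8
Step 12: on WHITE (8,9): turn R to E, flip to black, move to (8,10). |black|=9

Answer: 8 10 E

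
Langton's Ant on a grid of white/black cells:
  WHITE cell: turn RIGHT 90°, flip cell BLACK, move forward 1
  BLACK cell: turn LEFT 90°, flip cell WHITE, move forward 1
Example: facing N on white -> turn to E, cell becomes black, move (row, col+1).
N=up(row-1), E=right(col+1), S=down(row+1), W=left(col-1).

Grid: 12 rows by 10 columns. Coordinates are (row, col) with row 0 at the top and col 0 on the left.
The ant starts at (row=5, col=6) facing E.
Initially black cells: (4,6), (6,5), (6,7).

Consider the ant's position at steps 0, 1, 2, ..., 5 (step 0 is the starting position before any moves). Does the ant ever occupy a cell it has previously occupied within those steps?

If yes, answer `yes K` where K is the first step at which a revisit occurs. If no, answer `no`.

Answer: no

Derivation:
Step 1: on WHITE (5,6): turn R to S, flip to black, move to (6,6). |black|=4 — new cell
Step 2: on WHITE (6,6): turn R to W, flip to black, move to (6,5). |black|=5 — new cell
Step 3: on BLACK (6,5): turn L to S, flip to white, move to (7,5). |black|=4 — new cell
Step 4: on WHITE (7,5): turn R to W, flip to black, move to (7,4). |black|=5 — new cell
Step 5: on WHITE (7,4): turn R to N, flip to black, move to (6,4). |black|=6 — new cell
No revisit within 5 steps.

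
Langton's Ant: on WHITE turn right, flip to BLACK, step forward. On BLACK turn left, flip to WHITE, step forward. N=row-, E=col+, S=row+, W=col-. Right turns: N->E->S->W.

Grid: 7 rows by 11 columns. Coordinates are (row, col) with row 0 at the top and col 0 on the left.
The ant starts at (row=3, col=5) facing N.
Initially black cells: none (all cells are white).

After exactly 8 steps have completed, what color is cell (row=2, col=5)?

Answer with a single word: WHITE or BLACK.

Answer: BLACK

Derivation:
Step 1: on WHITE (3,5): turn R to E, flip to black, move to (3,6). |black|=1
Step 2: on WHITE (3,6): turn R to S, flip to black, move to (4,6). |black|=2
Step 3: on WHITE (4,6): turn R to W, flip to black, move to (4,5). |black|=3
Step 4: on WHITE (4,5): turn R to N, flip to black, move to (3,5). |black|=4
Step 5: on BLACK (3,5): turn L to W, flip to white, move to (3,4). |black|=3
Step 6: on WHITE (3,4): turn R to N, flip to black, move to (2,4). |black|=4
Step 7: on WHITE (2,4): turn R to E, flip to black, move to (2,5). |black|=5
Step 8: on WHITE (2,5): turn R to S, flip to black, move to (3,5). |black|=6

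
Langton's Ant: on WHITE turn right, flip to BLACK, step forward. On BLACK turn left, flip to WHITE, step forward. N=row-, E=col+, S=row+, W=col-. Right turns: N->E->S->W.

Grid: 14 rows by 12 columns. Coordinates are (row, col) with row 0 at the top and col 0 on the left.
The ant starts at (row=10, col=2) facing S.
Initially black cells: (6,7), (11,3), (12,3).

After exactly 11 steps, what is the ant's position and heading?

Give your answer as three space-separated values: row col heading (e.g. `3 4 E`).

Step 1: on WHITE (10,2): turn R to W, flip to black, move to (10,1). |black|=4
Step 2: on WHITE (10,1): turn R to N, flip to black, move to (9,1). |black|=5
Step 3: on WHITE (9,1): turn R to E, flip to black, move to (9,2). |black|=6
Step 4: on WHITE (9,2): turn R to S, flip to black, move to (10,2). |black|=7
Step 5: on BLACK (10,2): turn L to E, flip to white, move to (10,3). |black|=6
Step 6: on WHITE (10,3): turn R to S, flip to black, move to (11,3). |black|=7
Step 7: on BLACK (11,3): turn L to E, flip to white, move to (11,4). |black|=6
Step 8: on WHITE (11,4): turn R to S, flip to black, move to (12,4). |black|=7
Step 9: on WHITE (12,4): turn R to W, flip to black, move to (12,3). |black|=8
Step 10: on BLACK (12,3): turn L to S, flip to white, move to (13,3). |black|=7
Step 11: on WHITE (13,3): turn R to W, flip to black, move to (13,2). |black|=8

Answer: 13 2 W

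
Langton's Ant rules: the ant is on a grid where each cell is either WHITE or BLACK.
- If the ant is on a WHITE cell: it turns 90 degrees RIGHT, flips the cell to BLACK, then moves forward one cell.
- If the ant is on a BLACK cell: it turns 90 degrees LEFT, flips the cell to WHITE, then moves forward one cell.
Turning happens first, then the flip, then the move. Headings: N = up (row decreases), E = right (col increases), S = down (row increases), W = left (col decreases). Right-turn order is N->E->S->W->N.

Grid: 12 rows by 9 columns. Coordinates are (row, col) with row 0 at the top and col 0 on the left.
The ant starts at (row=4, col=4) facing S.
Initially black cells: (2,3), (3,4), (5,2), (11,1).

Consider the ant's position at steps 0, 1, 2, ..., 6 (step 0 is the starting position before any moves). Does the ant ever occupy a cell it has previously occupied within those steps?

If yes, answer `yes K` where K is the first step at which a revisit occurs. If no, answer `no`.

Answer: no

Derivation:
Step 1: on WHITE (4,4): turn R to W, flip to black, move to (4,3). |black|=5 — new cell
Step 2: on WHITE (4,3): turn R to N, flip to black, move to (3,3). |black|=6 — new cell
Step 3: on WHITE (3,3): turn R to E, flip to black, move to (3,4). |black|=7 — new cell
Step 4: on BLACK (3,4): turn L to N, flip to white, move to (2,4). |black|=6 — new cell
Step 5: on WHITE (2,4): turn R to E, flip to black, move to (2,5). |black|=7 — new cell
Step 6: on WHITE (2,5): turn R to S, flip to black, move to (3,5). |black|=8 — new cell
No revisit within 6 steps.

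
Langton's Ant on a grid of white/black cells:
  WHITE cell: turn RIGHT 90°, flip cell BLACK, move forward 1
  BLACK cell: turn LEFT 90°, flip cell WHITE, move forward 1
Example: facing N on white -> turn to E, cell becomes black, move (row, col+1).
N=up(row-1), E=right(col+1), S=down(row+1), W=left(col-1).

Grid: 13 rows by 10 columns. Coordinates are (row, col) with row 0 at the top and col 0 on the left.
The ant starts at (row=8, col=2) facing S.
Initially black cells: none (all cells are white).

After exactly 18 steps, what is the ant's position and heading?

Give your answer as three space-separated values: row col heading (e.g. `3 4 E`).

Answer: 7 3 N

Derivation:
Step 1: on WHITE (8,2): turn R to W, flip to black, move to (8,1). |black|=1
Step 2: on WHITE (8,1): turn R to N, flip to black, move to (7,1). |black|=2
Step 3: on WHITE (7,1): turn R to E, flip to black, move to (7,2). |black|=3
Step 4: on WHITE (7,2): turn R to S, flip to black, move to (8,2). |black|=4
Step 5: on BLACK (8,2): turn L to E, flip to white, move to (8,3). |black|=3
Step 6: on WHITE (8,3): turn R to S, flip to black, move to (9,3). |black|=4
Step 7: on WHITE (9,3): turn R to W, flip to black, move to (9,2). |black|=5
Step 8: on WHITE (9,2): turn R to N, flip to black, move to (8,2). |black|=6
Step 9: on WHITE (8,2): turn R to E, flip to black, move to (8,3). |black|=7
Step 10: on BLACK (8,3): turn L to N, flip to white, move to (7,3). |black|=6
Step 11: on WHITE (7,3): turn R to E, flip to black, move to (7,4). |black|=7
Step 12: on WHITE (7,4): turn R to S, flip to black, move to (8,4). |black|=8
Step 13: on WHITE (8,4): turn R to W, flip to black, move to (8,3). |black|=9
Step 14: on WHITE (8,3): turn R to N, flip to black, move to (7,3). |black|=10
Step 15: on BLACK (7,3): turn L to W, flip to white, move to (7,2). |black|=9
Step 16: on BLACK (7,2): turn L to S, flip to white, move to (8,2). |black|=8
Step 17: on BLACK (8,2): turn L to E, flip to white, move to (8,3). |black|=7
Step 18: on BLACK (8,3): turn L to N, flip to white, move to (7,3). |black|=6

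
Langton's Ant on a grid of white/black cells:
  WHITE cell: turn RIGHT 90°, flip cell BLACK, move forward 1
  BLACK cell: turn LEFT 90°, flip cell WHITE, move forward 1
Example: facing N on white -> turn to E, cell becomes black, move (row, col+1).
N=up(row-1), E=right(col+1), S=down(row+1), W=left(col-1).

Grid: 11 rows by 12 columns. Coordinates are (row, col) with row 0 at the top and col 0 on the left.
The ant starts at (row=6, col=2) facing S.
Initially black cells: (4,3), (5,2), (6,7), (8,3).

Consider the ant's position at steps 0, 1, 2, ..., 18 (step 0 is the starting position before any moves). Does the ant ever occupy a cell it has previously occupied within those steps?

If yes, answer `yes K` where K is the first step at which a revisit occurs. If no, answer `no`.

Step 1: on WHITE (6,2): turn R to W, flip to black, move to (6,1). |black|=5 — new cell
Step 2: on WHITE (6,1): turn R to N, flip to black, move to (5,1). |black|=6 — new cell
Step 3: on WHITE (5,1): turn R to E, flip to black, move to (5,2). |black|=7 — new cell
Step 4: on BLACK (5,2): turn L to N, flip to white, move to (4,2). |black|=6 — new cell
Step 5: on WHITE (4,2): turn R to E, flip to black, move to (4,3). |black|=7 — new cell
Step 6: on BLACK (4,3): turn L to N, flip to white, move to (3,3). |black|=6 — new cell
Step 7: on WHITE (3,3): turn R to E, flip to black, move to (3,4). |black|=7 — new cell
Step 8: on WHITE (3,4): turn R to S, flip to black, move to (4,4). |black|=8 — new cell
Step 9: on WHITE (4,4): turn R to W, flip to black, move to (4,3). |black|=9 — REVISIT

Answer: yes 9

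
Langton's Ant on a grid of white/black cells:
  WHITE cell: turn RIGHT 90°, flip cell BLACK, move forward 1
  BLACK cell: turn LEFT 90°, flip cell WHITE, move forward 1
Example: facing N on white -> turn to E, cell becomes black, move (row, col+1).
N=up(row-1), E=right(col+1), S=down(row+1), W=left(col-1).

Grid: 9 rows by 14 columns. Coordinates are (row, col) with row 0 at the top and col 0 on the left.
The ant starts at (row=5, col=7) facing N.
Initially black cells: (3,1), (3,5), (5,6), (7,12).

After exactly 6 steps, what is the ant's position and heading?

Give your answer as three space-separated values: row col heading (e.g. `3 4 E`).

Step 1: on WHITE (5,7): turn R to E, flip to black, move to (5,8). |black|=5
Step 2: on WHITE (5,8): turn R to S, flip to black, move to (6,8). |black|=6
Step 3: on WHITE (6,8): turn R to W, flip to black, move to (6,7). |black|=7
Step 4: on WHITE (6,7): turn R to N, flip to black, move to (5,7). |black|=8
Step 5: on BLACK (5,7): turn L to W, flip to white, move to (5,6). |black|=7
Step 6: on BLACK (5,6): turn L to S, flip to white, move to (6,6). |black|=6

Answer: 6 6 S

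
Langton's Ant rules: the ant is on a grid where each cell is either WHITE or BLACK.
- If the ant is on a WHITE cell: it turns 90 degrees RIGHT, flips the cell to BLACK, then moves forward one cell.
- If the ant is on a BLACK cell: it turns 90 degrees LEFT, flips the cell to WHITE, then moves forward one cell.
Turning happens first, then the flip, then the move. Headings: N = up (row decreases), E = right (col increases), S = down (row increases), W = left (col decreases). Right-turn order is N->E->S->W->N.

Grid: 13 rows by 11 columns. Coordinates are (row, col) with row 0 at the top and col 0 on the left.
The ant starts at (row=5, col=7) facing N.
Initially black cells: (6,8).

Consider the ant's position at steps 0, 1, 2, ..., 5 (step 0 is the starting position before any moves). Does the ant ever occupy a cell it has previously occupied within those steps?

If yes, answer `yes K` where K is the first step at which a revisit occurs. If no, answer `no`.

Answer: no

Derivation:
Step 1: on WHITE (5,7): turn R to E, flip to black, move to (5,8). |black|=2 — new cell
Step 2: on WHITE (5,8): turn R to S, flip to black, move to (6,8). |black|=3 — new cell
Step 3: on BLACK (6,8): turn L to E, flip to white, move to (6,9). |black|=2 — new cell
Step 4: on WHITE (6,9): turn R to S, flip to black, move to (7,9). |black|=3 — new cell
Step 5: on WHITE (7,9): turn R to W, flip to black, move to (7,8). |black|=4 — new cell
No revisit within 5 steps.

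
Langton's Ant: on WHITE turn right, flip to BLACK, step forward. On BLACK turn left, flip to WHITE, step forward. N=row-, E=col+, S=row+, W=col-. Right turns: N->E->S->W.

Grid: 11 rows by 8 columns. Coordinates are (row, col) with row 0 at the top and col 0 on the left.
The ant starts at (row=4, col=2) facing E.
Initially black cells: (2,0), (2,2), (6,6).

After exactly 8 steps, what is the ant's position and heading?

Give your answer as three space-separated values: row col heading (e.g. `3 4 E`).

Answer: 4 2 W

Derivation:
Step 1: on WHITE (4,2): turn R to S, flip to black, move to (5,2). |black|=4
Step 2: on WHITE (5,2): turn R to W, flip to black, move to (5,1). |black|=5
Step 3: on WHITE (5,1): turn R to N, flip to black, move to (4,1). |black|=6
Step 4: on WHITE (4,1): turn R to E, flip to black, move to (4,2). |black|=7
Step 5: on BLACK (4,2): turn L to N, flip to white, move to (3,2). |black|=6
Step 6: on WHITE (3,2): turn R to E, flip to black, move to (3,3). |black|=7
Step 7: on WHITE (3,3): turn R to S, flip to black, move to (4,3). |black|=8
Step 8: on WHITE (4,3): turn R to W, flip to black, move to (4,2). |black|=9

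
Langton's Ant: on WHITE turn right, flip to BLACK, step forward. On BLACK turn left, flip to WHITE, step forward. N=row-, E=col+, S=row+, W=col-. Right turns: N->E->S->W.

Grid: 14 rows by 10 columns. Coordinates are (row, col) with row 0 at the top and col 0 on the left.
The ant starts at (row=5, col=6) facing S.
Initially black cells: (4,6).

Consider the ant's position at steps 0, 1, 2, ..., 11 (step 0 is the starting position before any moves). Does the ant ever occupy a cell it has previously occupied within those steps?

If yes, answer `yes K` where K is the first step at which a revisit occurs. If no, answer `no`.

Answer: yes 7

Derivation:
Step 1: on WHITE (5,6): turn R to W, flip to black, move to (5,5). |black|=2 — new cell
Step 2: on WHITE (5,5): turn R to N, flip to black, move to (4,5). |black|=3 — new cell
Step 3: on WHITE (4,5): turn R to E, flip to black, move to (4,6). |black|=4 — new cell
Step 4: on BLACK (4,6): turn L to N, flip to white, move to (3,6). |black|=3 — new cell
Step 5: on WHITE (3,6): turn R to E, flip to black, move to (3,7). |black|=4 — new cell
Step 6: on WHITE (3,7): turn R to S, flip to black, move to (4,7). |black|=5 — new cell
Step 7: on WHITE (4,7): turn R to W, flip to black, move to (4,6). |black|=6 — REVISIT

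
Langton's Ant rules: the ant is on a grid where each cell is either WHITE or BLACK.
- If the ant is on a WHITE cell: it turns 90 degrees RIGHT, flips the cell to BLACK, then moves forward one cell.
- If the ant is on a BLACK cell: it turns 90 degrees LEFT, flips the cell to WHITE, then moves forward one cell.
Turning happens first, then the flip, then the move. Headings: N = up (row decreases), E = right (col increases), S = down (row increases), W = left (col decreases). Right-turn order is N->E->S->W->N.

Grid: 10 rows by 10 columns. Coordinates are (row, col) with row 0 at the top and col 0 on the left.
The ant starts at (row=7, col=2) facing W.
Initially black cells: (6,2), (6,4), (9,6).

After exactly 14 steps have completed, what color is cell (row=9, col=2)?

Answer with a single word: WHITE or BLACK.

Step 1: on WHITE (7,2): turn R to N, flip to black, move to (6,2). |black|=4
Step 2: on BLACK (6,2): turn L to W, flip to white, move to (6,1). |black|=3
Step 3: on WHITE (6,1): turn R to N, flip to black, move to (5,1). |black|=4
Step 4: on WHITE (5,1): turn R to E, flip to black, move to (5,2). |black|=5
Step 5: on WHITE (5,2): turn R to S, flip to black, move to (6,2). |black|=6
Step 6: on WHITE (6,2): turn R to W, flip to black, move to (6,1). |black|=7
Step 7: on BLACK (6,1): turn L to S, flip to white, move to (7,1). |black|=6
Step 8: on WHITE (7,1): turn R to W, flip to black, move to (7,0). |black|=7
Step 9: on WHITE (7,0): turn R to N, flip to black, move to (6,0). |black|=8
Step 10: on WHITE (6,0): turn R to E, flip to black, move to (6,1). |black|=9
Step 11: on WHITE (6,1): turn R to S, flip to black, move to (7,1). |black|=10
Step 12: on BLACK (7,1): turn L to E, flip to white, move to (7,2). |black|=9
Step 13: on BLACK (7,2): turn L to N, flip to white, move to (6,2). |black|=8
Step 14: on BLACK (6,2): turn L to W, flip to white, move to (6,1). |black|=7

Answer: WHITE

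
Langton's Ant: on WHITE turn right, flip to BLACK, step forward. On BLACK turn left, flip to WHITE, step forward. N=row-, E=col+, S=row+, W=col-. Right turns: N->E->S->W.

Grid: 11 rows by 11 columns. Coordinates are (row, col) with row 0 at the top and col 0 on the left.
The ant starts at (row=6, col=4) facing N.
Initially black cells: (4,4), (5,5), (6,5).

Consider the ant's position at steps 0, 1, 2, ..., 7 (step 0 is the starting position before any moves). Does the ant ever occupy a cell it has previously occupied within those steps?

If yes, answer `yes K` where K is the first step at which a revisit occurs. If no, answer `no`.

Answer: no

Derivation:
Step 1: on WHITE (6,4): turn R to E, flip to black, move to (6,5). |black|=4 — new cell
Step 2: on BLACK (6,5): turn L to N, flip to white, move to (5,5). |black|=3 — new cell
Step 3: on BLACK (5,5): turn L to W, flip to white, move to (5,4). |black|=2 — new cell
Step 4: on WHITE (5,4): turn R to N, flip to black, move to (4,4). |black|=3 — new cell
Step 5: on BLACK (4,4): turn L to W, flip to white, move to (4,3). |black|=2 — new cell
Step 6: on WHITE (4,3): turn R to N, flip to black, move to (3,3). |black|=3 — new cell
Step 7: on WHITE (3,3): turn R to E, flip to black, move to (3,4). |black|=4 — new cell
No revisit within 7 steps.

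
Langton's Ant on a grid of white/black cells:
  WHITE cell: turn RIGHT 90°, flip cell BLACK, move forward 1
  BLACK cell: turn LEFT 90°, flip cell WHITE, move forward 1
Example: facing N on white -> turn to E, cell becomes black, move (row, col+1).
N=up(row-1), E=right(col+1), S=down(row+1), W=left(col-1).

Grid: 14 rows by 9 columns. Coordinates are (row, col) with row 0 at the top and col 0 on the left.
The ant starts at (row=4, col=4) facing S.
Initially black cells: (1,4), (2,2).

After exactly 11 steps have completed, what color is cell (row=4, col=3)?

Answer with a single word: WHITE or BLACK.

Step 1: on WHITE (4,4): turn R to W, flip to black, move to (4,3). |black|=3
Step 2: on WHITE (4,3): turn R to N, flip to black, move to (3,3). |black|=4
Step 3: on WHITE (3,3): turn R to E, flip to black, move to (3,4). |black|=5
Step 4: on WHITE (3,4): turn R to S, flip to black, move to (4,4). |black|=6
Step 5: on BLACK (4,4): turn L to E, flip to white, move to (4,5). |black|=5
Step 6: on WHITE (4,5): turn R to S, flip to black, move to (5,5). |black|=6
Step 7: on WHITE (5,5): turn R to W, flip to black, move to (5,4). |black|=7
Step 8: on WHITE (5,4): turn R to N, flip to black, move to (4,4). |black|=8
Step 9: on WHITE (4,4): turn R to E, flip to black, move to (4,5). |black|=9
Step 10: on BLACK (4,5): turn L to N, flip to white, move to (3,5). |black|=8
Step 11: on WHITE (3,5): turn R to E, flip to black, move to (3,6). |black|=9

Answer: BLACK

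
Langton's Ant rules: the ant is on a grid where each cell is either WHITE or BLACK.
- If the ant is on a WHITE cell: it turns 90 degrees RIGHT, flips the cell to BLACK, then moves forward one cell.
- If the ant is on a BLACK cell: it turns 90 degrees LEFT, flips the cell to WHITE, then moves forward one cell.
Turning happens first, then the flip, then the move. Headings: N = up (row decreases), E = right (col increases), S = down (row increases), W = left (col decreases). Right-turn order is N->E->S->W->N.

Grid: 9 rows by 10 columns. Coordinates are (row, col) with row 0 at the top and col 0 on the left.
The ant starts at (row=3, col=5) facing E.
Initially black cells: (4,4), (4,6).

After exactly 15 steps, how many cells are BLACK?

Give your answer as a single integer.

Answer: 7

Derivation:
Step 1: on WHITE (3,5): turn R to S, flip to black, move to (4,5). |black|=3
Step 2: on WHITE (4,5): turn R to W, flip to black, move to (4,4). |black|=4
Step 3: on BLACK (4,4): turn L to S, flip to white, move to (5,4). |black|=3
Step 4: on WHITE (5,4): turn R to W, flip to black, move to (5,3). |black|=4
Step 5: on WHITE (5,3): turn R to N, flip to black, move to (4,3). |black|=5
Step 6: on WHITE (4,3): turn R to E, flip to black, move to (4,4). |black|=6
Step 7: on WHITE (4,4): turn R to S, flip to black, move to (5,4). |black|=7
Step 8: on BLACK (5,4): turn L to E, flip to white, move to (5,5). |black|=6
Step 9: on WHITE (5,5): turn R to S, flip to black, move to (6,5). |black|=7
Step 10: on WHITE (6,5): turn R to W, flip to black, move to (6,4). |black|=8
Step 11: on WHITE (6,4): turn R to N, flip to black, move to (5,4). |black|=9
Step 12: on WHITE (5,4): turn R to E, flip to black, move to (5,5). |black|=10
Step 13: on BLACK (5,5): turn L to N, flip to white, move to (4,5). |black|=9
Step 14: on BLACK (4,5): turn L to W, flip to white, move to (4,4). |black|=8
Step 15: on BLACK (4,4): turn L to S, flip to white, move to (5,4). |black|=7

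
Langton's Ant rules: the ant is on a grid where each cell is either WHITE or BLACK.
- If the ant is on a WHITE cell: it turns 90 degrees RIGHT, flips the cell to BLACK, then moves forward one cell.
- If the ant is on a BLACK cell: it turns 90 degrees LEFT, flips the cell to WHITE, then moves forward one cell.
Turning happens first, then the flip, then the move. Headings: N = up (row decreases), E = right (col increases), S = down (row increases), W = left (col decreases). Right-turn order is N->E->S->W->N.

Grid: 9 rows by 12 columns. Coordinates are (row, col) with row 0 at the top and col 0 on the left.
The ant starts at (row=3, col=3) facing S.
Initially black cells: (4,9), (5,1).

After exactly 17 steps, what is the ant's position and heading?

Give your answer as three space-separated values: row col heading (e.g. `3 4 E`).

Answer: 3 4 E

Derivation:
Step 1: on WHITE (3,3): turn R to W, flip to black, move to (3,2). |black|=3
Step 2: on WHITE (3,2): turn R to N, flip to black, move to (2,2). |black|=4
Step 3: on WHITE (2,2): turn R to E, flip to black, move to (2,3). |black|=5
Step 4: on WHITE (2,3): turn R to S, flip to black, move to (3,3). |black|=6
Step 5: on BLACK (3,3): turn L to E, flip to white, move to (3,4). |black|=5
Step 6: on WHITE (3,4): turn R to S, flip to black, move to (4,4). |black|=6
Step 7: on WHITE (4,4): turn R to W, flip to black, move to (4,3). |black|=7
Step 8: on WHITE (4,3): turn R to N, flip to black, move to (3,3). |black|=8
Step 9: on WHITE (3,3): turn R to E, flip to black, move to (3,4). |black|=9
Step 10: on BLACK (3,4): turn L to N, flip to white, move to (2,4). |black|=8
Step 11: on WHITE (2,4): turn R to E, flip to black, move to (2,5). |black|=9
Step 12: on WHITE (2,5): turn R to S, flip to black, move to (3,5). |black|=10
Step 13: on WHITE (3,5): turn R to W, flip to black, move to (3,4). |black|=11
Step 14: on WHITE (3,4): turn R to N, flip to black, move to (2,4). |black|=12
Step 15: on BLACK (2,4): turn L to W, flip to white, move to (2,3). |black|=11
Step 16: on BLACK (2,3): turn L to S, flip to white, move to (3,3). |black|=10
Step 17: on BLACK (3,3): turn L to E, flip to white, move to (3,4). |black|=9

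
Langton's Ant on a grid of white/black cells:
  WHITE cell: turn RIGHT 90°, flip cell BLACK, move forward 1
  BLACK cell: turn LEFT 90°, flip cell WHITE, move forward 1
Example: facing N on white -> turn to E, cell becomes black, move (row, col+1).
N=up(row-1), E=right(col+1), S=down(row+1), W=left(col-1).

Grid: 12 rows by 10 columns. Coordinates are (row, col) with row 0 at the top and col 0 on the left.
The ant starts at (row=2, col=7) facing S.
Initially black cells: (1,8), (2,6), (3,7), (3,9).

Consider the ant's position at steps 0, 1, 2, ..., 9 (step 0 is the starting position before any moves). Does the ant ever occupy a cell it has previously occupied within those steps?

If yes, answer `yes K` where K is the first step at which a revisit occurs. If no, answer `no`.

Step 1: on WHITE (2,7): turn R to W, flip to black, move to (2,6). |black|=5 — new cell
Step 2: on BLACK (2,6): turn L to S, flip to white, move to (3,6). |black|=4 — new cell
Step 3: on WHITE (3,6): turn R to W, flip to black, move to (3,5). |black|=5 — new cell
Step 4: on WHITE (3,5): turn R to N, flip to black, move to (2,5). |black|=6 — new cell
Step 5: on WHITE (2,5): turn R to E, flip to black, move to (2,6). |black|=7 — REVISIT

Answer: yes 5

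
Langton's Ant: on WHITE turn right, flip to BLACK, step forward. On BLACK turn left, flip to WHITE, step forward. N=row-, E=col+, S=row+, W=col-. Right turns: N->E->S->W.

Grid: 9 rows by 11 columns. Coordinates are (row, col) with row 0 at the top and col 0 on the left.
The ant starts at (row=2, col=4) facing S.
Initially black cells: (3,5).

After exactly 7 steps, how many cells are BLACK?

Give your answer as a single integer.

Answer: 4

Derivation:
Step 1: on WHITE (2,4): turn R to W, flip to black, move to (2,3). |black|=2
Step 2: on WHITE (2,3): turn R to N, flip to black, move to (1,3). |black|=3
Step 3: on WHITE (1,3): turn R to E, flip to black, move to (1,4). |black|=4
Step 4: on WHITE (1,4): turn R to S, flip to black, move to (2,4). |black|=5
Step 5: on BLACK (2,4): turn L to E, flip to white, move to (2,5). |black|=4
Step 6: on WHITE (2,5): turn R to S, flip to black, move to (3,5). |black|=5
Step 7: on BLACK (3,5): turn L to E, flip to white, move to (3,6). |black|=4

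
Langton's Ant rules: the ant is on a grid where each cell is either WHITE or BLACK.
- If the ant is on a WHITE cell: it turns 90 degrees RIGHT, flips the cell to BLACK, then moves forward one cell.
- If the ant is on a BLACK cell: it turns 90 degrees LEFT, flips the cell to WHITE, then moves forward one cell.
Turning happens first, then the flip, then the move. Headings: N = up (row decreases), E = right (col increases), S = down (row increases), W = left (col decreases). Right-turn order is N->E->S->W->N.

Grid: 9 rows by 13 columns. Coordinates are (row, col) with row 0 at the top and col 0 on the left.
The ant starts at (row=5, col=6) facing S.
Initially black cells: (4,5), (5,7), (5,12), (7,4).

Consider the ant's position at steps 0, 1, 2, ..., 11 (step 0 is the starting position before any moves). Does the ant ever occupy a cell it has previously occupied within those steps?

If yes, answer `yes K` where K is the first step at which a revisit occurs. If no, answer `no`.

Answer: yes 6

Derivation:
Step 1: on WHITE (5,6): turn R to W, flip to black, move to (5,5). |black|=5 — new cell
Step 2: on WHITE (5,5): turn R to N, flip to black, move to (4,5). |black|=6 — new cell
Step 3: on BLACK (4,5): turn L to W, flip to white, move to (4,4). |black|=5 — new cell
Step 4: on WHITE (4,4): turn R to N, flip to black, move to (3,4). |black|=6 — new cell
Step 5: on WHITE (3,4): turn R to E, flip to black, move to (3,5). |black|=7 — new cell
Step 6: on WHITE (3,5): turn R to S, flip to black, move to (4,5). |black|=8 — REVISIT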